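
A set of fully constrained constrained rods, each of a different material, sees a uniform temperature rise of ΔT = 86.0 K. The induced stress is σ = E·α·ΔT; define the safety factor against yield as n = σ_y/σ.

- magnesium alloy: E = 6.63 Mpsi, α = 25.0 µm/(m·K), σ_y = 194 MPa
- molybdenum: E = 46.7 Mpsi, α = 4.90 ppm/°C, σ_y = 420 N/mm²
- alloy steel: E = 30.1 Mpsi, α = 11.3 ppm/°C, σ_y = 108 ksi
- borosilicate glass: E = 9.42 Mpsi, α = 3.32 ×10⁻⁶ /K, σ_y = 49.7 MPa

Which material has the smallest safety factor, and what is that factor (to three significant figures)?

In consistent units (E in GPa, α in ×10⁻⁶/K, σ_y in MPa):
  magnesium alloy: E = 45.71, α = 25.0, σ_y = 194.0 → σ = 98.3 MPa, n = 1.97
  molybdenum: E = 322.0, α = 4.90, σ_y = 420.0 → σ = 136 MPa, n = 3.10
  alloy steel: E = 207.5, α = 11.3, σ_y = 744.6 → σ = 202 MPa, n = 3.69
  borosilicate glass: E = 64.95, α = 3.32, σ_y = 49.70 → σ = 18.5 MPa, n = 2.68
Smallest n: magnesium alloy with n = 1.97.

magnesium alloy, n = 1.97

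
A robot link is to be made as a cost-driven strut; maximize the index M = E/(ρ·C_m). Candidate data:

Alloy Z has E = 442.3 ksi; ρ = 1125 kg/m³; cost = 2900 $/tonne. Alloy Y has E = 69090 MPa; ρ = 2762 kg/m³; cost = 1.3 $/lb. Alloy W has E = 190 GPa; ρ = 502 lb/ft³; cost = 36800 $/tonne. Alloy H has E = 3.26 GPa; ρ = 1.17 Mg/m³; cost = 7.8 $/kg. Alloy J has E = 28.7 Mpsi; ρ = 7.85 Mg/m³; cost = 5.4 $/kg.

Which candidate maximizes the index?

alloy Y

In SI units:
  alloy Z: E = 3.050 GPa, ρ = 1125 kg/m³, cost = 2.900 $/kg
  alloy Y: E = 69.09 GPa, ρ = 2762 kg/m³, cost = 2.866 $/kg
  alloy W: E = 190.0 GPa, ρ = 8041 kg/m³, cost = 36.80 $/kg
  alloy H: E = 3.260 GPa, ρ = 1170 kg/m³, cost = 7.800 $/kg
  alloy J: E = 197.9 GPa, ρ = 7850 kg/m³, cost = 5.400 $/kg
  alloy Y: M = 8.73 MN·m per $
  alloy J: M = 4.67 MN·m per $
  alloy Z: M = 0.935 MN·m per $
  alloy W: M = 0.642 MN·m per $
  alloy H: M = 0.357 MN·m per $
Alloy Y has the largest M.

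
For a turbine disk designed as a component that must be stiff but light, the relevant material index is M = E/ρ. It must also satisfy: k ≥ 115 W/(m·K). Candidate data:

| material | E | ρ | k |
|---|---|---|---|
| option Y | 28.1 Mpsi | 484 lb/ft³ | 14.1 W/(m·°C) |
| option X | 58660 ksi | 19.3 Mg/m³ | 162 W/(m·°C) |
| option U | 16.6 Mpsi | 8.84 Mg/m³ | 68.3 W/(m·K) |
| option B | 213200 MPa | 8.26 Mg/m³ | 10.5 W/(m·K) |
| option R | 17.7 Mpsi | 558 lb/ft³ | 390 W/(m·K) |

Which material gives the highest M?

Screen on constraints: k ≥ 115 W/(m·K). Survivors: option X, option R.
Convert each candidate to consistent units, then evaluate M:
  option X: E = 404.4 GPa, ρ = 19300 kg/m³
  option R: E = 122.0 GPa, ρ = 8938 kg/m³
  option X: M = 21.0 MN·m/kg
  option R: M = 13.7 MN·m/kg
Option X has the largest M.

option X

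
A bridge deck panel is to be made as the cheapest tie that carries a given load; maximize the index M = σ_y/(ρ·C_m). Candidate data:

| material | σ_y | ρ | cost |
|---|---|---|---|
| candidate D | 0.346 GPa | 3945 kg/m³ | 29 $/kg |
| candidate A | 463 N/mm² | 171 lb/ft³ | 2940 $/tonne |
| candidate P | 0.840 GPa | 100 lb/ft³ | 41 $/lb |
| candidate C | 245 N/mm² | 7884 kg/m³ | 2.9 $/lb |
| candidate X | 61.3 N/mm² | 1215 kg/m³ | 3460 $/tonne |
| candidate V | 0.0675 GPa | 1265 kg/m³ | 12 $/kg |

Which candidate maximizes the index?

candidate A

Convert each candidate to consistent units, then evaluate M:
  candidate D: σ_y = 346.0 MPa, ρ = 3945 kg/m³, cost = 29.00 $/kg
  candidate A: σ_y = 463.0 MPa, ρ = 2739 kg/m³, cost = 2.940 $/kg
  candidate P: σ_y = 840.0 MPa, ρ = 1602 kg/m³, cost = 90.39 $/kg
  candidate C: σ_y = 245.0 MPa, ρ = 7884 kg/m³, cost = 6.393 $/kg
  candidate X: σ_y = 61.30 MPa, ρ = 1215 kg/m³, cost = 3.460 $/kg
  candidate V: σ_y = 67.50 MPa, ρ = 1265 kg/m³, cost = 12.00 $/kg
  candidate A: M = 57.5 kN·m per $
  candidate X: M = 14.6 kN·m per $
  candidate P: M = 5.80 kN·m per $
  candidate C: M = 4.86 kN·m per $
  candidate V: M = 4.45 kN·m per $
  candidate D: M = 3.02 kN·m per $
Candidate A ranks first.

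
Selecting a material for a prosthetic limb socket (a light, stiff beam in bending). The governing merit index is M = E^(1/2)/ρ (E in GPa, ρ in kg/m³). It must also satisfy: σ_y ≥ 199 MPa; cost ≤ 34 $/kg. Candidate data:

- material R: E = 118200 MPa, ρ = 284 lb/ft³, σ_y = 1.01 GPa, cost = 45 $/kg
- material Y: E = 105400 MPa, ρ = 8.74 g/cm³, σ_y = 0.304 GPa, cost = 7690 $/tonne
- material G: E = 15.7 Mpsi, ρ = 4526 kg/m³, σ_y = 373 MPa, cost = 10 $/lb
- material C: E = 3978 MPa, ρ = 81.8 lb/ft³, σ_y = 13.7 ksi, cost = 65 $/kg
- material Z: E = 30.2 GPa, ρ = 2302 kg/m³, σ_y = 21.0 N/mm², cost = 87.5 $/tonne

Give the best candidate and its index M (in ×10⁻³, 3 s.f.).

material G, M = 2.30×10⁻³

Screen on constraints: σ_y ≥ 199 MPa; cost ≤ 34 $/kg. Survivors: material Y, material G.
Convert each candidate to consistent units, then evaluate M:
  material Y: E = 105.4 GPa, ρ = 8740 kg/m³
  material G: E = 108.2 GPa, ρ = 4526 kg/m³
  material G: M = 2.30×10⁻³
  material Y: M = 1.17×10⁻³
Highest index: material G.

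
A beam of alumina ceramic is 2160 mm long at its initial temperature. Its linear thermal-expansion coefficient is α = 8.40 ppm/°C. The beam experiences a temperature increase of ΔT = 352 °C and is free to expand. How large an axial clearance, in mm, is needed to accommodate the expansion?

ΔL = α·L₀·ΔT = 8.40×10⁻⁶ × 2160 mm × 352.0 K = 6.39 mm.

6.39 mm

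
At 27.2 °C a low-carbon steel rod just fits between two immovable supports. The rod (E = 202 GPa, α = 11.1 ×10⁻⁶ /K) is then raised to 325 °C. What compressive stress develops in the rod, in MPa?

ΔT = 297.8 K. Constrained thermal stress σ = E·α·ΔT = 202.0×10³ MPa × 11.1×10⁻⁶ × 297.8 = 668 MPa (compressive).

668 MPa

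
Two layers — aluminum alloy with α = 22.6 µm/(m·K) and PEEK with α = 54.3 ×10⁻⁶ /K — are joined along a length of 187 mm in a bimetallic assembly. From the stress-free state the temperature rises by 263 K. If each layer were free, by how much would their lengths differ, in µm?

1560 µm

Δα = |22.6 − 54.3|×10⁻⁶/K = 31.7×10⁻⁶/K.
ΔL_mismatch = Δα·L·ΔT = 31.7×10⁻⁶ × 187.0 mm × 263.0 K = 1560 µm.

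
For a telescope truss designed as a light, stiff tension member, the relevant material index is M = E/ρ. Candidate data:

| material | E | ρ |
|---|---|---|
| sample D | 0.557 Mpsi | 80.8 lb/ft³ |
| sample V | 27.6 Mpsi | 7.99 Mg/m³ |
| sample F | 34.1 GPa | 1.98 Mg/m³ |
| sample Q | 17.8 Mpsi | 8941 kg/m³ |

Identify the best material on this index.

sample V

Convert each candidate to consistent units, then evaluate M:
  sample D: E = 3.840 GPa, ρ = 1294 kg/m³
  sample V: E = 190.3 GPa, ρ = 7990 kg/m³
  sample F: E = 34.10 GPa, ρ = 1980 kg/m³
  sample Q: E = 122.7 GPa, ρ = 8941 kg/m³
  sample V: M = 23.8 MN·m/kg
  sample F: M = 17.2 MN·m/kg
  sample Q: M = 13.7 MN·m/kg
  sample D: M = 2.97 MN·m/kg
Highest index: sample V.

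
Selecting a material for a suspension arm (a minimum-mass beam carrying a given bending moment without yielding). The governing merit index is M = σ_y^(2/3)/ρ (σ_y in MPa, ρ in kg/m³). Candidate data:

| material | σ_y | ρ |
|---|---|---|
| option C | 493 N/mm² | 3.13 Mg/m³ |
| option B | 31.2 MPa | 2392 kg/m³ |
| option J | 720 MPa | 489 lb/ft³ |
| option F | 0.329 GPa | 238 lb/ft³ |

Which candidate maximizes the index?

option C

Convert each candidate to consistent units, then evaluate M:
  option C: σ_y = 493.0 MPa, ρ = 3130 kg/m³
  option B: σ_y = 31.20 MPa, ρ = 2392 kg/m³
  option J: σ_y = 720.0 MPa, ρ = 7833 kg/m³
  option F: σ_y = 329.0 MPa, ρ = 3812 kg/m³
  option C: M = 19.9×10⁻³
  option F: M = 12.5×10⁻³
  option J: M = 10.3×10⁻³
  option B: M = 4.14×10⁻³
Option C ranks first.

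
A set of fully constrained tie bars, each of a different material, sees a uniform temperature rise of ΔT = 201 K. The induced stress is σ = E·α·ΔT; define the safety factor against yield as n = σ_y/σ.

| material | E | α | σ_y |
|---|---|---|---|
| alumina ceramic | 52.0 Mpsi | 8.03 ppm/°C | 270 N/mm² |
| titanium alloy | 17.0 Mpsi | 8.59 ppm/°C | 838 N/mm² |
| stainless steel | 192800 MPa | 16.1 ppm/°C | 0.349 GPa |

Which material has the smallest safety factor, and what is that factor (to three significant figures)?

alumina ceramic, n = 0.467

With everything in SI (GPa, ×10⁻⁶/K, MPa):
  alumina ceramic: E = 358.5, α = 8.03, σ_y = 270.0 → σ = 579 MPa, n = 0.467
  titanium alloy: E = 117.2, α = 8.59, σ_y = 838.0 → σ = 202 MPa, n = 4.14
  stainless steel: E = 192.8, α = 16.1, σ_y = 349.0 → σ = 624 MPa, n = 0.559
The minimum is alumina ceramic at n = 0.467.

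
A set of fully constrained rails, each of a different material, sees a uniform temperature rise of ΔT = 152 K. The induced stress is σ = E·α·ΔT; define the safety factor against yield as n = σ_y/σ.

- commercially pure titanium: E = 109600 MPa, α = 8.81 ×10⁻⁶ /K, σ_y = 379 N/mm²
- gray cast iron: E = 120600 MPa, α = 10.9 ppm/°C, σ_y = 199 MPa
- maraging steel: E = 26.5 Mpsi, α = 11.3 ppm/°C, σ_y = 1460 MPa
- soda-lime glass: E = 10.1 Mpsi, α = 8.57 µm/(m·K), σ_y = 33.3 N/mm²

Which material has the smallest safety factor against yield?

In consistent units (E in GPa, α in ×10⁻⁶/K, σ_y in MPa):
  commercially pure titanium: E = 109.6, α = 8.81, σ_y = 379.0 → σ = 147 MPa, n = 2.58
  gray cast iron: E = 120.6, α = 10.9, σ_y = 199.0 → σ = 200 MPa, n = 0.996
  maraging steel: E = 182.7, α = 11.3, σ_y = 1460 → σ = 314 MPa, n = 4.65
  soda-lime glass: E = 69.64, α = 8.57, σ_y = 33.30 → σ = 90.7 MPa, n = 0.367
Soda-lime glass has the lowest safety factor, n = 0.367.

soda-lime glass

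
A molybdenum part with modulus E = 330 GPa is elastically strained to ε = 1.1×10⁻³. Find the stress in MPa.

σ = E·ε = 330000 MPa × 1.1×10⁻³ = 363 MPa.

363 MPa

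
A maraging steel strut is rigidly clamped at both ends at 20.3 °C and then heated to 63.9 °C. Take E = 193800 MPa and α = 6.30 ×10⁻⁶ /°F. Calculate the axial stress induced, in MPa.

95.8 MPa

E = 193800 MPa = 193.8 GPa.
α = 6.30×10⁻⁶/°F × 9/5 = 11.3×10⁻⁶/K.
ΔT = 43.60 K. Constrained thermal stress σ = E·α·ΔT = 193.8×10³ MPa × 11.3×10⁻⁶ × 43.60 = 95.8 MPa (compressive).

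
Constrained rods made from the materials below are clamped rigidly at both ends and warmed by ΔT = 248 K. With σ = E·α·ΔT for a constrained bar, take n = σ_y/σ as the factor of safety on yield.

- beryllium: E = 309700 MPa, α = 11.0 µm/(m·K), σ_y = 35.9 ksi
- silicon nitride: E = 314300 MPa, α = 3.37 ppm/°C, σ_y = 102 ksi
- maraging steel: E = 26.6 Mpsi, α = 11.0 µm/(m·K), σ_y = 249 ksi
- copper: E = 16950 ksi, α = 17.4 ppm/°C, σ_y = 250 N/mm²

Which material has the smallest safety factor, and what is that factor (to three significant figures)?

In consistent units (E in GPa, α in ×10⁻⁶/K, σ_y in MPa):
  beryllium: E = 309.7, α = 11.0, σ_y = 247.5 → σ = 845 MPa, n = 0.293
  silicon nitride: E = 314.3, α = 3.37, σ_y = 703.3 → σ = 263 MPa, n = 2.68
  maraging steel: E = 183.4, α = 11.0, σ_y = 1717 → σ = 500 MPa, n = 3.43
  copper: E = 116.9, α = 17.4, σ_y = 250.0 → σ = 504 MPa, n = 0.496
Beryllium has the lowest safety factor, n = 0.293.

beryllium, n = 0.293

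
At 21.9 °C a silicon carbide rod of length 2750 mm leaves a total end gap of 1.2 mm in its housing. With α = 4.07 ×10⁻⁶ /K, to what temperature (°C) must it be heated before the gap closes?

129 °C

α·L₀·ΔT = 1.2 mm ⇒ ΔT = 1.2 / (4.07×10⁻⁶ × 2750.0) = 107.2 K.
T = 21.9 + 107.2 = 129.1 °C.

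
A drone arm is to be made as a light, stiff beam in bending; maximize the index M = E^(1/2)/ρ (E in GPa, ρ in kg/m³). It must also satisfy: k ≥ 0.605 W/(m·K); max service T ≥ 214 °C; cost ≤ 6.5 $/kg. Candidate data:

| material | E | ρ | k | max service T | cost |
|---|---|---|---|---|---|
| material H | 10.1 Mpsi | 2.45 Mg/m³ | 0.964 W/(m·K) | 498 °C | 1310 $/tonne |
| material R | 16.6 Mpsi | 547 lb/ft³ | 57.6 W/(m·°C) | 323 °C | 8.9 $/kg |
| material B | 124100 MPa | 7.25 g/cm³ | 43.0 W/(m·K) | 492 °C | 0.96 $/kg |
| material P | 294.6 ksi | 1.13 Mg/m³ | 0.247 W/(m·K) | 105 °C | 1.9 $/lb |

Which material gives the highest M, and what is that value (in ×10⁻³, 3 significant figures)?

material H, M = 3.41×10⁻³

Screen on constraints: k ≥ 0.605 W/(m·K); max service T ≥ 214 °C; cost ≤ 6.5 $/kg. Survivors: material H, material B.
In SI units:
  material H: E = 69.64 GPa, ρ = 2450 kg/m³
  material B: E = 124.1 GPa, ρ = 7250 kg/m³
  material H: M = 3.41×10⁻³
  material B: M = 1.54×10⁻³
Material H ranks first.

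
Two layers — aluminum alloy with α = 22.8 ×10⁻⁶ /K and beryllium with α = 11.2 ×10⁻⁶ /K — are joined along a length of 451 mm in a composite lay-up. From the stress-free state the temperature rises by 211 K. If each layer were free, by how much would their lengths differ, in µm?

1100 µm

Δα = |22.8 − 11.2|×10⁻⁶/K = 11.6×10⁻⁶/K.
ΔL_mismatch = Δα·L·ΔT = 11.6×10⁻⁶ × 451.0 mm × 211.0 K = 1100 µm.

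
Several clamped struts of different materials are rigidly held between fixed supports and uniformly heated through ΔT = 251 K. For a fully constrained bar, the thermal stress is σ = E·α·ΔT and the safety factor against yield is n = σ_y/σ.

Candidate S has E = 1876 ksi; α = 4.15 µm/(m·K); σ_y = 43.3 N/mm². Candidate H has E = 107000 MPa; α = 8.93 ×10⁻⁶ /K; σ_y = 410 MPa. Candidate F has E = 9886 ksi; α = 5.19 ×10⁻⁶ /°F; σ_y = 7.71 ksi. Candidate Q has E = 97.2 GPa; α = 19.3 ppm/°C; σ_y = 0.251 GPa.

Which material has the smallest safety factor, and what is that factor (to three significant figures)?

Per material, after unit conversion:
  candidate S: E = 12.93, α = 4.15, σ_y = 43.30 → σ = 13.5 MPa, n = 3.21
  candidate H: E = 107.0, α = 8.93, σ_y = 410.0 → σ = 240 MPa, n = 1.71
  candidate F: E = 68.16, α = 9.34, σ_y = 53.16 → σ = 160 MPa, n = 0.333
  candidate Q: E = 97.20, α = 19.3, σ_y = 251.0 → σ = 471 MPa, n = 0.533
Smallest n: candidate F with n = 0.333.

candidate F, n = 0.333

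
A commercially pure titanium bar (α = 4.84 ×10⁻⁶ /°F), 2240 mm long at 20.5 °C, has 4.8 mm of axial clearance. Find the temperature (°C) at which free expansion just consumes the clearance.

266 °C

α = 4.84×10⁻⁶/°F × 9/5 = 8.71×10⁻⁶/K.
α·L₀·ΔT = 4.8 mm ⇒ ΔT = 4.8 / (8.71×10⁻⁶ × 2240.0) = 246.0 K.
T = 20.5 + 246.0 = 266.5 °C.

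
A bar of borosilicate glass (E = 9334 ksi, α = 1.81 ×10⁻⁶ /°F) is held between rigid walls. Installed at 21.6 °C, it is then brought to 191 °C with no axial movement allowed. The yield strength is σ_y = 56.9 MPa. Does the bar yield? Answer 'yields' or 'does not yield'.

E = 9334 ksi = 64.36 GPa.
α = 1.81×10⁻⁶/°F × 9/5 = 3.26×10⁻⁶/K.
ΔT = 169.4 K. Constrained thermal stress σ = E·α·ΔT = 64.36×10³ MPa × 3.26×10⁻⁶ × 169.4 = 35.5 MPa (compressive).
Compare to σ_y = 56.9 MPa: σ < σ_y, so it does not yield.

does not yield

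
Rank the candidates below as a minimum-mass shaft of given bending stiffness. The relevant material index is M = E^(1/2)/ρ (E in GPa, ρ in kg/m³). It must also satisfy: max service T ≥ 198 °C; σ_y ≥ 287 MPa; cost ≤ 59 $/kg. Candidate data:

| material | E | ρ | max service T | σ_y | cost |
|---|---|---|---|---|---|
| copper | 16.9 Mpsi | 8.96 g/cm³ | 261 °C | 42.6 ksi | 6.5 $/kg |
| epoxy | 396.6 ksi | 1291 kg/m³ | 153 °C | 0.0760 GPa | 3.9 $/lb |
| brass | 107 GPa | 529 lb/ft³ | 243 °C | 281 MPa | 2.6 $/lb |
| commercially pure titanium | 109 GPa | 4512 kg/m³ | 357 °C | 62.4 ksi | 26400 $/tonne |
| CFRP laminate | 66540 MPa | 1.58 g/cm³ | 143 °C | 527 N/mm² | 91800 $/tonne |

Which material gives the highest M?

Screen on constraints: max service T ≥ 198 °C; σ_y ≥ 287 MPa; cost ≤ 59 $/kg. Survivors: copper, commercially pure titanium.
Convert each candidate to consistent units, then evaluate M:
  copper: E = 116.5 GPa, ρ = 8960 kg/m³
  commercially pure titanium: E = 109.0 GPa, ρ = 4512 kg/m³
  commercially pure titanium: M = 2.31×10⁻³
  copper: M = 1.20×10⁻³
The maximum is for commercially pure titanium.

commercially pure titanium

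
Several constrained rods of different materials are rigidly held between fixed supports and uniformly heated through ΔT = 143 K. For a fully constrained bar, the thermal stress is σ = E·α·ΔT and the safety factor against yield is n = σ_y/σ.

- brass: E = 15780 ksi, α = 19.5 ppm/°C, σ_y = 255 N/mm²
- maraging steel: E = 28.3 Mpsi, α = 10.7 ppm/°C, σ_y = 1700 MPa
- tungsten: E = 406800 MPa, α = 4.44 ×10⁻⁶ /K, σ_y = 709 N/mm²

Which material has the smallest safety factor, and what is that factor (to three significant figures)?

brass, n = 0.841

Converting E to GPa, α to ×10⁻⁶/K, σ_y to MPa, then σ and n for each:
  brass: E = 108.8, α = 19.5, σ_y = 255.0 → σ = 303 MPa, n = 0.841
  maraging steel: E = 195.1, α = 10.7, σ_y = 1700 → σ = 299 MPa, n = 5.69
  tungsten: E = 406.8, α = 4.44, σ_y = 709.0 → σ = 258 MPa, n = 2.75
The minimum is brass at n = 0.841.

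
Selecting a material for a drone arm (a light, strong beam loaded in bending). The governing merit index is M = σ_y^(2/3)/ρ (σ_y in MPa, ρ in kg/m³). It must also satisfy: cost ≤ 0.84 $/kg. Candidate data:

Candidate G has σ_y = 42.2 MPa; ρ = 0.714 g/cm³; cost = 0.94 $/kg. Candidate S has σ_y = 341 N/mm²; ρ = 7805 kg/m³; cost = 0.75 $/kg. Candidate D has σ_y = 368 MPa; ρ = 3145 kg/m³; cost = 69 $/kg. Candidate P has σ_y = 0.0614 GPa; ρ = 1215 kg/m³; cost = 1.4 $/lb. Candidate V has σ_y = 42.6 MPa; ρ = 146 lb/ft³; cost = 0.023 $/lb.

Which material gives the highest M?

Screen on constraints: cost ≤ 0.84 $/kg. Survivors: candidate S, candidate V.
Convert each candidate to consistent units, then evaluate M:
  candidate S: σ_y = 341.0 MPa, ρ = 7805 kg/m³
  candidate V: σ_y = 42.60 MPa, ρ = 2339 kg/m³
  candidate S: M = 6.25×10⁻³
  candidate V: M = 5.22×10⁻³
The maximum is for candidate S.

candidate S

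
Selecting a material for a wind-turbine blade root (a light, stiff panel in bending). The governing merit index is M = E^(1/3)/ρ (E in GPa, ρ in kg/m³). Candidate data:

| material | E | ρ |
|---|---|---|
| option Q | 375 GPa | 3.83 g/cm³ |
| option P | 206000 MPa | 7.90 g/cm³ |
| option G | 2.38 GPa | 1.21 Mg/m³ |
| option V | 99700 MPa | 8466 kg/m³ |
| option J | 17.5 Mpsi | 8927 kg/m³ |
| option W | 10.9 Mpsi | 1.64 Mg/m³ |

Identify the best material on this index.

option W

Convert each candidate to consistent units, then evaluate M:
  option Q: E = 375.0 GPa, ρ = 3830 kg/m³
  option P: E = 206.0 GPa, ρ = 7900 kg/m³
  option G: E = 2.380 GPa, ρ = 1210 kg/m³
  option V: E = 99.70 GPa, ρ = 8466 kg/m³
  option J: E = 120.7 GPa, ρ = 8927 kg/m³
  option W: E = 75.15 GPa, ρ = 1640 kg/m³
  option W: M = 2.57×10⁻³
  option Q: M = 1.88×10⁻³
  option G: M = 1.10×10⁻³
  option P: M = 0.748×10⁻³
  option J: M = 0.554×10⁻³
  option V: M = 0.548×10⁻³
The maximum is for option W.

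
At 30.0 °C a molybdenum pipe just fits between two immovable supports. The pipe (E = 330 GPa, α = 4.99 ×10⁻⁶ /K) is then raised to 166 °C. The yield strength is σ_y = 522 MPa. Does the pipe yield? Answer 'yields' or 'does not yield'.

does not yield

ΔT = 136.0 K. Constrained thermal stress σ = E·α·ΔT = 330.0×10³ MPa × 4.99×10⁻⁶ × 136.0 = 224 MPa (compressive).
Compare to σ_y = 522 MPa: σ < σ_y, so it does not yield.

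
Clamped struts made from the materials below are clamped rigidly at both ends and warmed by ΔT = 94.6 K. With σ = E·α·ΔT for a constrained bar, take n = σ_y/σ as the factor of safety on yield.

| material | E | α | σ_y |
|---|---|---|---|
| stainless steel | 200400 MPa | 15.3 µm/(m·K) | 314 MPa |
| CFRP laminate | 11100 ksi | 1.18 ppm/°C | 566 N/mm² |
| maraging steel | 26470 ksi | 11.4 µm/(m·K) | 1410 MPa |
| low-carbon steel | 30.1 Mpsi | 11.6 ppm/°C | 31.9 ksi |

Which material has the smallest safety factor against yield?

low-carbon steel

Converting E to GPa, α to ×10⁻⁶/K, σ_y to MPa, then σ and n for each:
  stainless steel: E = 200.4, α = 15.3, σ_y = 314.0 → σ = 290 MPa, n = 1.08
  CFRP laminate: E = 76.53, α = 1.18, σ_y = 566.0 → σ = 8.54 MPa, n = 66.3
  maraging steel: E = 182.5, α = 11.4, σ_y = 1410 → σ = 197 MPa, n = 7.16
  low-carbon steel: E = 207.5, α = 11.6, σ_y = 219.9 → σ = 228 MPa, n = 0.966
Smallest n: low-carbon steel with n = 0.966.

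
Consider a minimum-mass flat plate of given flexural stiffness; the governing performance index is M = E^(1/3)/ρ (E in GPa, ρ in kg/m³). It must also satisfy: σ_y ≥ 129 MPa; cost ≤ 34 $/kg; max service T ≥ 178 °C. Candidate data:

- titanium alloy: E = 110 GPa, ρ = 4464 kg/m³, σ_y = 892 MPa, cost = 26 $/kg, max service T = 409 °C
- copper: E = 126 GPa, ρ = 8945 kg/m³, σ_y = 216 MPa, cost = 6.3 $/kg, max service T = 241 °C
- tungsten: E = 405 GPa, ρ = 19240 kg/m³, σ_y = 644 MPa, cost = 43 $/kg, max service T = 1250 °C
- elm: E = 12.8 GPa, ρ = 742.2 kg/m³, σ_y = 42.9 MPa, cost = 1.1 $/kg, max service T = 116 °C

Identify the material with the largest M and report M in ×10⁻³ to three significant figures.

titanium alloy, M = 1.07×10⁻³

Screen on constraints: σ_y ≥ 129 MPa; cost ≤ 34 $/kg; max service T ≥ 178 °C. Survivors: titanium alloy, copper.
Computing M directly (units already consistent):
  titanium alloy: M = 1.07×10⁻³
  copper: M = 0.560×10⁻³
The maximum is for titanium alloy.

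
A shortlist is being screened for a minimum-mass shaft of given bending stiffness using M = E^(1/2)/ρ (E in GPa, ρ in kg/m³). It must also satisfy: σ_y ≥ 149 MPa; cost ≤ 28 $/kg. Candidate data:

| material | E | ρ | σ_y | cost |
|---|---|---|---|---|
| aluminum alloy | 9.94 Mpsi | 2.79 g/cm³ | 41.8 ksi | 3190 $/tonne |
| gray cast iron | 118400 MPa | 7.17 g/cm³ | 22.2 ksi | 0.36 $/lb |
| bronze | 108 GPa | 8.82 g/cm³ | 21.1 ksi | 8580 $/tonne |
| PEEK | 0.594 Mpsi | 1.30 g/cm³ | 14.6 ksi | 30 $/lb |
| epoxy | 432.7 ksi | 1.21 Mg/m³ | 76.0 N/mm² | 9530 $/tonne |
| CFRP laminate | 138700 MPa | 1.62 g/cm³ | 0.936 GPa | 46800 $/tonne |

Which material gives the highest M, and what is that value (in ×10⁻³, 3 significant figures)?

Screen on constraints: σ_y ≥ 149 MPa; cost ≤ 28 $/kg. Survivors: aluminum alloy, gray cast iron.
In SI units:
  aluminum alloy: E = 68.53 GPa, ρ = 2790 kg/m³
  gray cast iron: E = 118.4 GPa, ρ = 7170 kg/m³
  aluminum alloy: M = 2.97×10⁻³
  gray cast iron: M = 1.52×10⁻³
The maximum is for aluminum alloy.

aluminum alloy, M = 2.97×10⁻³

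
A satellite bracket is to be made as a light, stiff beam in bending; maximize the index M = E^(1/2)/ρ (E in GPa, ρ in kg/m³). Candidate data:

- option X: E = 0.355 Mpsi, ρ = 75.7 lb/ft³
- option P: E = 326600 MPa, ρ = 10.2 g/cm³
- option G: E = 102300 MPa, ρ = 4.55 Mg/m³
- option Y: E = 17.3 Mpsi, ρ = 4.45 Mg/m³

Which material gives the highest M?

Normalizing units and computing the index:
  option X: E = 2.448 GPa, ρ = 1213 kg/m³
  option P: E = 326.6 GPa, ρ = 10200 kg/m³
  option G: E = 102.3 GPa, ρ = 4550 kg/m³
  option Y: E = 119.3 GPa, ρ = 4450 kg/m³
  option Y: M = 2.45×10⁻³
  option G: M = 2.22×10⁻³
  option P: M = 1.77×10⁻³
  option X: M = 1.29×10⁻³
Highest index: option Y.

option Y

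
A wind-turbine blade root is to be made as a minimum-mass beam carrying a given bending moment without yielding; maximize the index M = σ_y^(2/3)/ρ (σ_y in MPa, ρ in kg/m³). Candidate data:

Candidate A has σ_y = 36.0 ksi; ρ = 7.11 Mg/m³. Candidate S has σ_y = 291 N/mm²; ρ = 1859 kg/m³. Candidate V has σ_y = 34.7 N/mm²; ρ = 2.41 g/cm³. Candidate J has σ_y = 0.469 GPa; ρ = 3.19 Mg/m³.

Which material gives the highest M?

candidate S

Convert each candidate to consistent units, then evaluate M:
  candidate A: σ_y = 248.2 MPa, ρ = 7110 kg/m³
  candidate S: σ_y = 291.0 MPa, ρ = 1859 kg/m³
  candidate V: σ_y = 34.70 MPa, ρ = 2410 kg/m³
  candidate J: σ_y = 469.0 MPa, ρ = 3190 kg/m³
  candidate S: M = 23.6×10⁻³
  candidate J: M = 18.9×10⁻³
  candidate A: M = 5.55×10⁻³
  candidate V: M = 4.41×10⁻³
Candidate S ranks first.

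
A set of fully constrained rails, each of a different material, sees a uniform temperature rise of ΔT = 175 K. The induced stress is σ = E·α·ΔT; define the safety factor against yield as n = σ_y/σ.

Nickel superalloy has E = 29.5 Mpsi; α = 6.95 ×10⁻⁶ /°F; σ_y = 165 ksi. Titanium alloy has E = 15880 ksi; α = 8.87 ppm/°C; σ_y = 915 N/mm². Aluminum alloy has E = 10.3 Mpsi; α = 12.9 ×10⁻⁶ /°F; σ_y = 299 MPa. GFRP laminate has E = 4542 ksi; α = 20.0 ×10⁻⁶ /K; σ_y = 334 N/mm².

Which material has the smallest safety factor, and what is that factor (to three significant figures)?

aluminum alloy, n = 1.04

Per material, after unit conversion:
  nickel superalloy: E = 203.4, α = 12.5, σ_y = 1138 → σ = 445 MPa, n = 2.55
  titanium alloy: E = 109.5, α = 8.87, σ_y = 915.0 → σ = 170 MPa, n = 5.38
  aluminum alloy: E = 71.02, α = 23.2, σ_y = 299.0 → σ = 289 MPa, n = 1.04
  GFRP laminate: E = 31.32, α = 20.0, σ_y = 334.0 → σ = 110 MPa, n = 3.05
The minimum is aluminum alloy at n = 1.04.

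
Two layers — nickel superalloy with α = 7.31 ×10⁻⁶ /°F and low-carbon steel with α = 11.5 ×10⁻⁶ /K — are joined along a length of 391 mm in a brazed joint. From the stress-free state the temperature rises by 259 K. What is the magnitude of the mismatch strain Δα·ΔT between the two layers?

4.29×10⁻⁴

nickel superalloy: α = 7.31×10⁻⁶/°F × 9/5 = 13.2×10⁻⁶/K.
Δα = |13.2 − 11.5|×10⁻⁶/K = 1.66×10⁻⁶/K.
Mismatch strain = Δα·ΔT = 1.66×10⁻⁶ × 259.0 = 4.29×10⁻⁴.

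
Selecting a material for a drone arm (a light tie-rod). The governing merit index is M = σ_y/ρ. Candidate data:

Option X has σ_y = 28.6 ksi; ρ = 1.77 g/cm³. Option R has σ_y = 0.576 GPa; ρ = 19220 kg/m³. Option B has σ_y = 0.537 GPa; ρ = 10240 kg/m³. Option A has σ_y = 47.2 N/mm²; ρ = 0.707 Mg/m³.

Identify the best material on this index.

After converting to SI:
  option X: σ_y = 197.2 MPa, ρ = 1770 kg/m³
  option R: σ_y = 576.0 MPa, ρ = 19220 kg/m³
  option B: σ_y = 537.0 MPa, ρ = 10240 kg/m³
  option A: σ_y = 47.20 MPa, ρ = 707.0 kg/m³
  option X: M = 111 kN·m/kg
  option A: M = 66.8 kN·m/kg
  option B: M = 52.4 kN·m/kg
  option R: M = 30.0 kN·m/kg
The maximum is for option X.

option X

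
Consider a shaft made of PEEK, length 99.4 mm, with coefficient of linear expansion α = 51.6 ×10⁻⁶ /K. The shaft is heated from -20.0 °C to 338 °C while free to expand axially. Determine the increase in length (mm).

ΔT = 338 − (-20.0) = 358.0 K.
ΔL = α·L₀·ΔT = 51.6×10⁻⁶ × 99.4 mm × 358.0 K = 1.84 mm.

1.84 mm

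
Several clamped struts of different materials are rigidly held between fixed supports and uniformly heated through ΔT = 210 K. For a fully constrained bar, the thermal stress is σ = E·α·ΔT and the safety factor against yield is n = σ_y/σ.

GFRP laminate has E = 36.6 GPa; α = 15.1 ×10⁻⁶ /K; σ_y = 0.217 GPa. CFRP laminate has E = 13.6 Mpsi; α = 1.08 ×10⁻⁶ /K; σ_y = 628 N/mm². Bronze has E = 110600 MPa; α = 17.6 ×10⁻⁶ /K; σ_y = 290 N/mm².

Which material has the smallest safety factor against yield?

With everything in SI (GPa, ×10⁻⁶/K, MPa):
  GFRP laminate: E = 36.60, α = 15.1, σ_y = 217.0 → σ = 116 MPa, n = 1.87
  CFRP laminate: E = 93.77, α = 1.08, σ_y = 628.0 → σ = 21.3 MPa, n = 29.5
  bronze: E = 110.6, α = 17.6, σ_y = 290.0 → σ = 409 MPa, n = 0.709
The minimum is bronze at n = 0.709.

bronze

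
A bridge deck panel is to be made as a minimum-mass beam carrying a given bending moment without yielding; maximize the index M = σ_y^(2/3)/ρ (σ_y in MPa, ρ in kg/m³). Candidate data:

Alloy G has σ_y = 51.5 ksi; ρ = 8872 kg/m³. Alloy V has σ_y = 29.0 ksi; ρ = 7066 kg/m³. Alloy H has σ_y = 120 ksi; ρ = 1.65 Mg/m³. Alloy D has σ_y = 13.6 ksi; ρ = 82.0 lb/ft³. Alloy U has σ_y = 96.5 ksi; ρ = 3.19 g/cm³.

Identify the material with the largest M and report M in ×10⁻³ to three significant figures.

Normalizing units and computing the index:
  alloy G: σ_y = 355.1 MPa, ρ = 8872 kg/m³
  alloy V: σ_y = 199.9 MPa, ρ = 7066 kg/m³
  alloy H: σ_y = 827.4 MPa, ρ = 1650 kg/m³
  alloy D: σ_y = 93.77 MPa, ρ = 1314 kg/m³
  alloy U: σ_y = 665.3 MPa, ρ = 3190 kg/m³
  alloy H: M = 53.4×10⁻³
  alloy U: M = 23.9×10⁻³
  alloy D: M = 15.7×10⁻³
  alloy G: M = 5.65×10⁻³
  alloy V: M = 4.84×10⁻³
Highest index: alloy H.

alloy H, M = 53.4×10⁻³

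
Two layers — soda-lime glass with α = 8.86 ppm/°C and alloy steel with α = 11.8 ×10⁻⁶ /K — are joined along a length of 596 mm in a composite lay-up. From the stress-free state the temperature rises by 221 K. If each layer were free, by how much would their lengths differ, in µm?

387 µm

Δα = |8.86 − 11.8|×10⁻⁶/K = 2.94×10⁻⁶/K.
ΔL_mismatch = Δα·L·ΔT = 2.94×10⁻⁶ × 596.0 mm × 221.0 K = 387 µm.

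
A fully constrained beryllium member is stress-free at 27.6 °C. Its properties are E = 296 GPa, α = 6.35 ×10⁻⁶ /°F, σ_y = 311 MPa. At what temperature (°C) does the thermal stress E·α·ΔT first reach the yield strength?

120 °C

α = 6.35×10⁻⁶/°F × 9/5 = 11.4×10⁻⁶/K.
E·α·ΔT = 311.0 MPa ⇒ ΔT = 311.0 / (296.0×10³ × 11.4×10⁻⁶) = 91.92 K.
T = 27.6 + 91.92 = 119.5 °C.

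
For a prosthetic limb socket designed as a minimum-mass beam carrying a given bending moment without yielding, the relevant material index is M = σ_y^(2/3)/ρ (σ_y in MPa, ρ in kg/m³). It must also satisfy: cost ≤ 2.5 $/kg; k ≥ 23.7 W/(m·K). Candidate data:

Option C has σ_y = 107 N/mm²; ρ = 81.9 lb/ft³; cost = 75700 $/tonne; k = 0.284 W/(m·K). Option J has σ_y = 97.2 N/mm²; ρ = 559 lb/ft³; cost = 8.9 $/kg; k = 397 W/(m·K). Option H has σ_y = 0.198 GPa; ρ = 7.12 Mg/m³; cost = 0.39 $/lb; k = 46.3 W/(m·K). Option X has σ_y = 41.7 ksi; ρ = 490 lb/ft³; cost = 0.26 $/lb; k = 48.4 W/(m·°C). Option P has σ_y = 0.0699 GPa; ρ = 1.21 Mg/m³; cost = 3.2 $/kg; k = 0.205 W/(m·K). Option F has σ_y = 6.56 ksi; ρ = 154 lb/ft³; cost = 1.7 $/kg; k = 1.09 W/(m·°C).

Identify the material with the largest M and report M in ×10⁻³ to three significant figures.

option X, M = 5.55×10⁻³

Screen on constraints: cost ≤ 2.5 $/kg; k ≥ 23.7 W/(m·K). Survivors: option H, option X.
Convert each candidate to consistent units, then evaluate M:
  option H: σ_y = 198.0 MPa, ρ = 7120 kg/m³
  option X: σ_y = 287.5 MPa, ρ = 7849 kg/m³
  option X: M = 5.55×10⁻³
  option H: M = 4.77×10⁻³
Highest index: option X.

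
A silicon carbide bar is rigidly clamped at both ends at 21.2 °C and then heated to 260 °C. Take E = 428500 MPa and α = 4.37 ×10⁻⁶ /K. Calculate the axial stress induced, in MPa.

447 MPa

E = 428500 MPa = 428.5 GPa.
ΔT = 238.8 K. Constrained thermal stress σ = E·α·ΔT = 428.5×10³ MPa × 4.37×10⁻⁶ × 238.8 = 447 MPa (compressive).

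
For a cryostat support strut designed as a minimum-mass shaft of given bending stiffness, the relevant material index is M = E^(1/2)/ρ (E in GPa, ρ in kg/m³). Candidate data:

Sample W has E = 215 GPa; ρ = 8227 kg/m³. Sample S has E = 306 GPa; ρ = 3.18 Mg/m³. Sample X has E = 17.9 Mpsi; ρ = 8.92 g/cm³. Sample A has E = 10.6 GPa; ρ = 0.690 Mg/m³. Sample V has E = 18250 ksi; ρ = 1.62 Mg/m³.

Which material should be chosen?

sample V

Normalizing units and computing the index:
  sample W: E = 215.0 GPa, ρ = 8227 kg/m³
  sample S: E = 306.0 GPa, ρ = 3180 kg/m³
  sample X: E = 123.4 GPa, ρ = 8920 kg/m³
  sample A: E = 10.60 GPa, ρ = 690.0 kg/m³
  sample V: E = 125.8 GPa, ρ = 1620 kg/m³
  sample V: M = 6.92×10⁻³
  sample S: M = 5.50×10⁻³
  sample A: M = 4.72×10⁻³
  sample W: M = 1.78×10⁻³
  sample X: M = 1.25×10⁻³
The maximum is for sample V.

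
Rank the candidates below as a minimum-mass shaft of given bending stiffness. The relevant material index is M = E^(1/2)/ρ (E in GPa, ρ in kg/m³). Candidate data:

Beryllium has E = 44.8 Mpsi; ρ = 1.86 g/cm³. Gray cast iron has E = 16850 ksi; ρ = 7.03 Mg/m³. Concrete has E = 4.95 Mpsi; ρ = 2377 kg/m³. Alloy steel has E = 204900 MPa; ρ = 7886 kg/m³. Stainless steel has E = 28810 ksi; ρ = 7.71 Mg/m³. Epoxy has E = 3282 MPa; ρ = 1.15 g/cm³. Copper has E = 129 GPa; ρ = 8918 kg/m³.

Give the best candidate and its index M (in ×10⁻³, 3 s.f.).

beryllium, M = 9.45×10⁻³

Normalizing units and computing the index:
  beryllium: E = 308.9 GPa, ρ = 1860 kg/m³
  gray cast iron: E = 116.2 GPa, ρ = 7030 kg/m³
  concrete: E = 34.13 GPa, ρ = 2377 kg/m³
  alloy steel: E = 204.9 GPa, ρ = 7886 kg/m³
  stainless steel: E = 198.6 GPa, ρ = 7710 kg/m³
  epoxy: E = 3.282 GPa, ρ = 1150 kg/m³
  copper: E = 129.0 GPa, ρ = 8918 kg/m³
  beryllium: M = 9.45×10⁻³
  concrete: M = 2.46×10⁻³
  stainless steel: M = 1.83×10⁻³
  alloy steel: M = 1.82×10⁻³
  epoxy: M = 1.58×10⁻³
  gray cast iron: M = 1.53×10⁻³
  copper: M = 1.27×10⁻³
Beryllium ranks first.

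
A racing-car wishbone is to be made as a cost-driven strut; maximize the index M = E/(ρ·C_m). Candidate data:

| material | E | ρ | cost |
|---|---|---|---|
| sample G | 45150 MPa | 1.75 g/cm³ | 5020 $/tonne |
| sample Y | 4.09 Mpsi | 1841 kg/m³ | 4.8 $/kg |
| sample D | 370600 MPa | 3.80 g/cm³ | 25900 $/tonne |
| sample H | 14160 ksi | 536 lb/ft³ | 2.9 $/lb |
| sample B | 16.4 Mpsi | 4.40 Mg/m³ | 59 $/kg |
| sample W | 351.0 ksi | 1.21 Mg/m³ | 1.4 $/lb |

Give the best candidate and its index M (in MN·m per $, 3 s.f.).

sample G, M = 5.14 MN·m per $

After converting to SI:
  sample G: E = 45.15 GPa, ρ = 1750 kg/m³, cost = 5.020 $/kg
  sample Y: E = 28.20 GPa, ρ = 1841 kg/m³, cost = 4.800 $/kg
  sample D: E = 370.6 GPa, ρ = 3800 kg/m³, cost = 25.90 $/kg
  sample H: E = 97.63 GPa, ρ = 8586 kg/m³, cost = 6.393 $/kg
  sample B: E = 113.1 GPa, ρ = 4400 kg/m³, cost = 59.00 $/kg
  sample W: E = 2.420 GPa, ρ = 1210 kg/m³, cost = 3.086 $/kg
  sample G: M = 5.14 MN·m per $
  sample D: M = 3.77 MN·m per $
  sample Y: M = 3.19 MN·m per $
  sample H: M = 1.78 MN·m per $
  sample W: M = 0.648 MN·m per $
  sample B: M = 0.436 MN·m per $
Highest index: sample G.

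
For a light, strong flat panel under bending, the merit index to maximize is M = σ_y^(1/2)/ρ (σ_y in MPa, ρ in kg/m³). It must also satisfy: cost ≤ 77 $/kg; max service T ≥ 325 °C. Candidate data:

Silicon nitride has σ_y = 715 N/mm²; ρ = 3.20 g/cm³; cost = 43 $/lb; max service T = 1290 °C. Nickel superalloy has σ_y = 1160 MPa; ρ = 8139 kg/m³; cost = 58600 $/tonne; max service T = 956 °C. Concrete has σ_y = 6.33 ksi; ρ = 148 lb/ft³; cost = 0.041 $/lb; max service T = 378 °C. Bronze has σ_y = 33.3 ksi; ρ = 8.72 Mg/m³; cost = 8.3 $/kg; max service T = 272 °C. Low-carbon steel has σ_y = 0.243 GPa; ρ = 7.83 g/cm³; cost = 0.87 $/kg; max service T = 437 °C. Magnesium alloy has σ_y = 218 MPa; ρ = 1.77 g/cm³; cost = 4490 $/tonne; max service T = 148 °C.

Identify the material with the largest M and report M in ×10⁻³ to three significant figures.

nickel superalloy, M = 4.18×10⁻³

Screen on constraints: cost ≤ 77 $/kg; max service T ≥ 325 °C. Survivors: nickel superalloy, concrete, low-carbon steel.
Convert each candidate to consistent units, then evaluate M:
  nickel superalloy: σ_y = 1160 MPa, ρ = 8139 kg/m³
  concrete: σ_y = 43.64 MPa, ρ = 2371 kg/m³
  low-carbon steel: σ_y = 243.0 MPa, ρ = 7830 kg/m³
  nickel superalloy: M = 4.18×10⁻³
  concrete: M = 2.79×10⁻³
  low-carbon steel: M = 1.99×10⁻³
Nickel superalloy ranks first.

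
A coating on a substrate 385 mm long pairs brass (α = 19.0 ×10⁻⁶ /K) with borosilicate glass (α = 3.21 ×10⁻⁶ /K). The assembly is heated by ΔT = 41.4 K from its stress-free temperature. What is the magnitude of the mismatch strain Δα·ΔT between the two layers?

6.54×10⁻⁴

Δα = |19.0 − 3.21|×10⁻⁶/K = 15.8×10⁻⁶/K.
Mismatch strain = Δα·ΔT = 15.8×10⁻⁶ × 41.4 = 6.54×10⁻⁴.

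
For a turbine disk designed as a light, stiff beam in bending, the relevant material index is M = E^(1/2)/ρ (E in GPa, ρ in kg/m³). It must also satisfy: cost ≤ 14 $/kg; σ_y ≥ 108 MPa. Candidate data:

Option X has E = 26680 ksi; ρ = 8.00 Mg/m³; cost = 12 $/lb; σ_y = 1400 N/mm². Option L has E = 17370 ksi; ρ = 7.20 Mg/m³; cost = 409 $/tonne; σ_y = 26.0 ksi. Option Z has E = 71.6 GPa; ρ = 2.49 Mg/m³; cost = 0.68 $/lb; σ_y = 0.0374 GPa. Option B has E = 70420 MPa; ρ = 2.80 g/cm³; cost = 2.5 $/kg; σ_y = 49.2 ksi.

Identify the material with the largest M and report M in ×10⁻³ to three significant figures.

option B, M = 3.00×10⁻³

Screen on constraints: cost ≤ 14 $/kg; σ_y ≥ 108 MPa. Survivors: option L, option B.
Convert each candidate to consistent units, then evaluate M:
  option L: E = 119.8 GPa, ρ = 7200 kg/m³
  option B: E = 70.42 GPa, ρ = 2800 kg/m³
  option B: M = 3.00×10⁻³
  option L: M = 1.52×10⁻³
Highest index: option B.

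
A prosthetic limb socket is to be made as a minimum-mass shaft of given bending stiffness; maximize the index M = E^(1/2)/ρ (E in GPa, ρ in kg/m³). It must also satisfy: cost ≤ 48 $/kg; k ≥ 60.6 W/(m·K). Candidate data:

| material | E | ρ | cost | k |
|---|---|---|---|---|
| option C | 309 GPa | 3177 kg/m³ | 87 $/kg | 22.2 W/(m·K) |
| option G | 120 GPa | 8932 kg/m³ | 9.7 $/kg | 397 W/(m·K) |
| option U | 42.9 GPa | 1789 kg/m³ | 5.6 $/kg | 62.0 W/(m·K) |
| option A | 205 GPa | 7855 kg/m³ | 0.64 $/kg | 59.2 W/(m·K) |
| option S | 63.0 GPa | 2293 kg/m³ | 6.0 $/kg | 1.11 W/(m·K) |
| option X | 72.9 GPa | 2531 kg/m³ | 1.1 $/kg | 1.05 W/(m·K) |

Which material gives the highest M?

option U

Screen on constraints: cost ≤ 48 $/kg; k ≥ 60.6 W/(m·K). Survivors: option G, option U.
Computing M directly (units already consistent):
  option U: M = 3.66×10⁻³
  option G: M = 1.23×10⁻³
The maximum is for option U.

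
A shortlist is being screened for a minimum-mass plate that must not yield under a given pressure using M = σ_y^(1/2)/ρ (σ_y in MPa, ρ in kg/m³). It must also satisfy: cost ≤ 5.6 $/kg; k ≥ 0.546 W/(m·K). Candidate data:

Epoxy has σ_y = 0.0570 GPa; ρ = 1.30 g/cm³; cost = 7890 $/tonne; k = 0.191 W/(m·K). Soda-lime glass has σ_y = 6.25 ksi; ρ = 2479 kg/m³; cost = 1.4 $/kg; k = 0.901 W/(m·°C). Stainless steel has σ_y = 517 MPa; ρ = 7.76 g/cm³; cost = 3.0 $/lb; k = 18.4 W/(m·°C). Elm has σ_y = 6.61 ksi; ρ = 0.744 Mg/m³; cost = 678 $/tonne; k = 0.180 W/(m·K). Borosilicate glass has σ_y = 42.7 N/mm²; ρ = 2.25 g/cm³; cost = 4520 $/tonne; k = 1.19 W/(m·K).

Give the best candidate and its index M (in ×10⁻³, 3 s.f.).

Screen on constraints: cost ≤ 5.6 $/kg; k ≥ 0.546 W/(m·K). Survivors: soda-lime glass, borosilicate glass.
Convert each candidate to consistent units, then evaluate M:
  soda-lime glass: σ_y = 43.09 MPa, ρ = 2479 kg/m³
  borosilicate glass: σ_y = 42.70 MPa, ρ = 2250 kg/m³
  borosilicate glass: M = 2.90×10⁻³
  soda-lime glass: M = 2.65×10⁻³
Highest index: borosilicate glass.

borosilicate glass, M = 2.90×10⁻³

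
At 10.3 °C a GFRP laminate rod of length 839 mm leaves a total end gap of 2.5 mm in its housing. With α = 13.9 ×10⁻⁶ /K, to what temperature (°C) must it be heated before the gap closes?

225 °C

α·L₀·ΔT = 2.5 mm ⇒ ΔT = 2.5 / (13.9×10⁻⁶ × 839.0) = 214.4 K.
T = 10.3 + 214.4 = 224.7 °C.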